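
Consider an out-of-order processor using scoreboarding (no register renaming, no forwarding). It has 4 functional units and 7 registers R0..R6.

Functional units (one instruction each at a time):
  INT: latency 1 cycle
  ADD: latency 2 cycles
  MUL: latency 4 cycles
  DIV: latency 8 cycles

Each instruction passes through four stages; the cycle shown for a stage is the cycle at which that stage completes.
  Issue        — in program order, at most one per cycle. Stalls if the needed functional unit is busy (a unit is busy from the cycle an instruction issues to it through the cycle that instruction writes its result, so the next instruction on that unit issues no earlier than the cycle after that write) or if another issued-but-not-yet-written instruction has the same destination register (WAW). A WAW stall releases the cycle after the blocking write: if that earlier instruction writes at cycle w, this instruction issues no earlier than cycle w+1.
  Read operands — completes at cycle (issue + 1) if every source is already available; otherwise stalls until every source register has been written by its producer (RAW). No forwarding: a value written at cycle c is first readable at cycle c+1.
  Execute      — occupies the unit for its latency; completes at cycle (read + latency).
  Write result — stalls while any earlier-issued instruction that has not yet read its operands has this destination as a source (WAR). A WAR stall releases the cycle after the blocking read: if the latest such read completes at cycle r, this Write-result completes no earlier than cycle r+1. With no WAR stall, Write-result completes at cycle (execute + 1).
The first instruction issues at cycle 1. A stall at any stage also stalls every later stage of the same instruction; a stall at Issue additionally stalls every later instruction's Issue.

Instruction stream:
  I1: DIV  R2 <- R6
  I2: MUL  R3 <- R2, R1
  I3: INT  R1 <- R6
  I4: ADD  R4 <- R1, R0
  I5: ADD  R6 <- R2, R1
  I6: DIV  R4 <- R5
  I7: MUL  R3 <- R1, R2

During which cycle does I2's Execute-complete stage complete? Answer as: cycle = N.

cycle = 16

t=1  issue I1 (DIV)
t=2  I1 read-ops · issue I2 (MUL)
t=3  issue I3 (INT)
t=4  I3 read-ops · issue I4 (ADD)
t=5  I3 finished on INT
t=10  I1 finished on DIV
t=11  I1→R2
t=12  I2 read-ops
t=13  I3→R1
t=14  I4 read-ops
t=16  I2 finished on MUL · I4 finished on ADD
t=17  I2→R3 · I4→R4
t=18  issue I5 (ADD)
t=19  I5 read-ops · issue I6 (DIV)
t=20  I6 read-ops · issue I7 (MUL)
t=21  I5 finished on ADD · I7 read-ops
t=22  I5→R6
t=25  I7 finished on MUL
t=26  I7→R3
t=28  I6 finished on DIV
t=29  I6→R4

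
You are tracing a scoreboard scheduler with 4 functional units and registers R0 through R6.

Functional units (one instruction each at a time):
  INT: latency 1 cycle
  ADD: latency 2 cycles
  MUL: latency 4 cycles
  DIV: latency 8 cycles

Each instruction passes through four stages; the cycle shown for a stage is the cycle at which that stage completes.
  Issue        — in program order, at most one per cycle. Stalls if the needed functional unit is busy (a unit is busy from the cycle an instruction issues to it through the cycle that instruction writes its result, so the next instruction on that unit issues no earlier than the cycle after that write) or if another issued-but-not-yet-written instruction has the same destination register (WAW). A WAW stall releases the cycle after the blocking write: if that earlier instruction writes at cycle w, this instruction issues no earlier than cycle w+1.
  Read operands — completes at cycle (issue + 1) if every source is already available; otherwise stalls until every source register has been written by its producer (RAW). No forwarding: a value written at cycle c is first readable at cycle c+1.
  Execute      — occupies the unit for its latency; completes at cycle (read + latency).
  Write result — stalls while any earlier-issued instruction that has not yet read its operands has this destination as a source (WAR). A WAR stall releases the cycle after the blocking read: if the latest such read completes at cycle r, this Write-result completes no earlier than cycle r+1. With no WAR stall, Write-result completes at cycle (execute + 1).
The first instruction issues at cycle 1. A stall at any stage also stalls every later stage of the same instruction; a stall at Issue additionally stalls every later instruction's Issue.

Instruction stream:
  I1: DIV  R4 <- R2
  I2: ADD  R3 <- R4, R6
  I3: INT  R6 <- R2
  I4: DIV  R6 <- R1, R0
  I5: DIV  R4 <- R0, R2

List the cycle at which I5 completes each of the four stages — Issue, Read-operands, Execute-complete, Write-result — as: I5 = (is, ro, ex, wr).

I5 = (25, 26, 34, 35)

I1 -> (1, 2, 10, 11)
I2 -> (2, 12, 14, 15)  // RAW R4: wait I1 write@11
I3 -> (3, 4, 5, 13)  // WAR R6: wait I2 read@12
I4 -> (14, 15, 23, 24)  // WAW R6: wait I3 write@13
I5 -> (25, 26, 34, 35)  // struct: DIV busy until I4 writes@24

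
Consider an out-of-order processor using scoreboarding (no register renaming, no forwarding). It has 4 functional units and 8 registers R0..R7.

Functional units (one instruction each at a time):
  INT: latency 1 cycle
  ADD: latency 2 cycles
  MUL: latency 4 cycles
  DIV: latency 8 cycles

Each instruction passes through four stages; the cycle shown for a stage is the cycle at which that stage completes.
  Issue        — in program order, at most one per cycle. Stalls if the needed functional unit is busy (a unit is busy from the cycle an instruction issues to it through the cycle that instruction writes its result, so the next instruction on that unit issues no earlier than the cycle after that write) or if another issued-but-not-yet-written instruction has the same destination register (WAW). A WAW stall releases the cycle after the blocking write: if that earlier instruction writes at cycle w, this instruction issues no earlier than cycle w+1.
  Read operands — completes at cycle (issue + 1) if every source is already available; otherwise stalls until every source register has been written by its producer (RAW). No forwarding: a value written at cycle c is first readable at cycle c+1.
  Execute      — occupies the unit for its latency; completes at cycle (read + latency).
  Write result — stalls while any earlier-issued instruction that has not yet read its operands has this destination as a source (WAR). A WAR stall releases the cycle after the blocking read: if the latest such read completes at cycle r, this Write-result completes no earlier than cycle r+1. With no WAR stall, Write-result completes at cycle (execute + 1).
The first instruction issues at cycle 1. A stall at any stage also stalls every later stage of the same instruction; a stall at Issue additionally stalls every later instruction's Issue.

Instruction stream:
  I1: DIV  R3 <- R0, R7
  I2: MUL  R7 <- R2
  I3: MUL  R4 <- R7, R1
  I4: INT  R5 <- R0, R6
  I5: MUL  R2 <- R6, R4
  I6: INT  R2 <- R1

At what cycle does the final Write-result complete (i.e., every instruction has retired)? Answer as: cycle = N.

I1 -> (1, 2, 10, 11)
I2 -> (2, 3, 7, 8)
I3 -> (9, 10, 14, 15)  // struct: MUL busy until I2 writes@8
I4 -> (10, 11, 12, 13)
I5 -> (16, 17, 21, 22)  // struct: MUL busy until I3 writes@15
I6 -> (23, 24, 25, 26)  // WAW R2: wait I5 write@22

cycle = 26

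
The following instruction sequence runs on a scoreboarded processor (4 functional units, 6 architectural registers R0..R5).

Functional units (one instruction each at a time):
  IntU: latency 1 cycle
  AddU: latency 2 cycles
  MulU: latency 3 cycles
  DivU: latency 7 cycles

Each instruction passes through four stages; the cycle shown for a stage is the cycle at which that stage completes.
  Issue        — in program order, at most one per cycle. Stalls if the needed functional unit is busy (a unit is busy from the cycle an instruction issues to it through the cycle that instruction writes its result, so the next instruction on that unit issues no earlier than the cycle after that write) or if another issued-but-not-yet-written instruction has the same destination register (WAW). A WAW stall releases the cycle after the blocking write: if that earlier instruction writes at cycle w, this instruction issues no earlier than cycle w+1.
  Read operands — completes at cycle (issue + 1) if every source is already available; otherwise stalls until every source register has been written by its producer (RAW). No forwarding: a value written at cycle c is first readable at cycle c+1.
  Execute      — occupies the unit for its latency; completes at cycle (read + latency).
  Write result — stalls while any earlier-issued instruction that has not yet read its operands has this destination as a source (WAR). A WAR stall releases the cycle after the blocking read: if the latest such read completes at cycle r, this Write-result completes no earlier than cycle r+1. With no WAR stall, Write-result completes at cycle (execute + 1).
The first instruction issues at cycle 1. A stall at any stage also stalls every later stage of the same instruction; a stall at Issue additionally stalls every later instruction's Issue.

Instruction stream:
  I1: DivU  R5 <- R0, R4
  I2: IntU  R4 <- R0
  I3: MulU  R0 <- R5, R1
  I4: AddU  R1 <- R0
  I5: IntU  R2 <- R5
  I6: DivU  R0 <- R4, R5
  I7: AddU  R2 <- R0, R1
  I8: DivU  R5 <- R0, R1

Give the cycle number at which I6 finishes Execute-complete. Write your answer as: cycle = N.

cycle = 24

cycle 1: I1→DivU
cycle 2: I1 RO; I2→IntU
cycle 3: I2 RO; I3→MulU
cycle 4: I2 EX; I4→AddU
cycle 5: I2 WR R4
cycle 6: I5→IntU
cycle 9: I1 EX
cycle 10: I1 WR R5
cycle 11: I3 RO; I5 RO
cycle 12: I5 EX
cycle 13: I5 WR R2
cycle 14: I3 EX
cycle 15: I3 WR R0
cycle 16: I4 RO; I6→DivU
cycle 17: I6 RO
cycle 18: I4 EX
cycle 19: I4 WR R1
cycle 20: I7→AddU
cycle 24: I6 EX
cycle 25: I6 WR R0
cycle 26: I7 RO; I8→DivU
cycle 27: I8 RO
cycle 28: I7 EX
cycle 29: I7 WR R2
cycle 34: I8 EX
cycle 35: I8 WR R5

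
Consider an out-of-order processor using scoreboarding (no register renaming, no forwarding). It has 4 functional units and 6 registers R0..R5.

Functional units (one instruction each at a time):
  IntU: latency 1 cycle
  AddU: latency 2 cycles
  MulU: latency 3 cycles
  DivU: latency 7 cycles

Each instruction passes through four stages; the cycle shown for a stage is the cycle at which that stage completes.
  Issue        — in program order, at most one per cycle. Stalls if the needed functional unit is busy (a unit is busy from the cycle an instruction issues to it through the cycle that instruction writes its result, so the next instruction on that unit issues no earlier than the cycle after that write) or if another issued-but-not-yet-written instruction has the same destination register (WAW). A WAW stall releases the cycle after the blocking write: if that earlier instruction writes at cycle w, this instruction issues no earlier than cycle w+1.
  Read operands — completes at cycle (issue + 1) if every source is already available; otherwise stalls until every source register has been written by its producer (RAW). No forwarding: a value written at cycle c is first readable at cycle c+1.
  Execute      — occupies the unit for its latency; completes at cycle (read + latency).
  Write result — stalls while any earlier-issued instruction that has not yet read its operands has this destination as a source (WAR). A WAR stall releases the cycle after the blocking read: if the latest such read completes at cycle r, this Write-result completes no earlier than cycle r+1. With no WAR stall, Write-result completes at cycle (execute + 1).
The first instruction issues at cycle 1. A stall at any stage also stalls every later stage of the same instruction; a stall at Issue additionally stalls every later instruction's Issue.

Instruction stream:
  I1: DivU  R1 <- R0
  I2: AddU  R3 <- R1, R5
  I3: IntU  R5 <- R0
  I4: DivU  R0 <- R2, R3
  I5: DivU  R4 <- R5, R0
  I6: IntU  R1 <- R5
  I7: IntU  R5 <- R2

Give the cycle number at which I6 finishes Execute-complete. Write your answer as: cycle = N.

I1 -> (1, 2, 9, 10)
I2 -> (2, 11, 13, 14)  // RAW R1: wait I1 write@10
I3 -> (3, 4, 5, 12)  // WAR R5: wait I2 read@11
I4 -> (11, 15, 22, 23)  // struct: DivU busy until I1 writes@10, RAW R3: wait I2 write@14
I5 -> (24, 25, 32, 33)  // struct: DivU busy until I4 writes@23
I6 -> (25, 26, 27, 28)
I7 -> (29, 30, 31, 32)  // struct: IntU busy until I6 writes@28

cycle = 27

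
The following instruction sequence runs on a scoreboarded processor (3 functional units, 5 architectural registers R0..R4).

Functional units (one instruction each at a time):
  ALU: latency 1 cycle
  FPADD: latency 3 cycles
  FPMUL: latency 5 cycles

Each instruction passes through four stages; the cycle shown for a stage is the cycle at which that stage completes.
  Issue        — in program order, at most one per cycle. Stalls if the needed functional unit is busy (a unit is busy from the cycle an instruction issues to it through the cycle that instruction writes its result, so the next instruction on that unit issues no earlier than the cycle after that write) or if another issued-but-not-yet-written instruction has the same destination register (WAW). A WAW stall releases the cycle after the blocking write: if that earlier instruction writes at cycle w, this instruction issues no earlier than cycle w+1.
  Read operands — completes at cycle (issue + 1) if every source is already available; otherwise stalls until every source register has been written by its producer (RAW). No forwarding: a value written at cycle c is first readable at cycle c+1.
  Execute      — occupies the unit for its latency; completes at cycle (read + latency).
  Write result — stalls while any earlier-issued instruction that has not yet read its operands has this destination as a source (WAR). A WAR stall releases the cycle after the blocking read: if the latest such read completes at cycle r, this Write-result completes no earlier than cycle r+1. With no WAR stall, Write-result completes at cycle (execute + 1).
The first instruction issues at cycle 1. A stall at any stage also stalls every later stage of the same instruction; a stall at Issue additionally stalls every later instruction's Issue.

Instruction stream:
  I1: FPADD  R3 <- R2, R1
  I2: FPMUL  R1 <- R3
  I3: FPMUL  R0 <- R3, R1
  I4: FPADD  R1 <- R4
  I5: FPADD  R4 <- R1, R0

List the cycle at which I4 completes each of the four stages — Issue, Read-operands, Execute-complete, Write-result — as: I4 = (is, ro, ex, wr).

I4 = (15, 16, 19, 20)

[I1] 1/2/5/6
[I2] 2/7/12/13  (RAW R3: wait I1 write@6)
[I3] 14/15/20/21  (struct: FPMUL busy until I2 writes@13)
[I4] 15/16/19/20
[I5] 21/22/25/26  (struct: FPADD busy until I4 writes@20)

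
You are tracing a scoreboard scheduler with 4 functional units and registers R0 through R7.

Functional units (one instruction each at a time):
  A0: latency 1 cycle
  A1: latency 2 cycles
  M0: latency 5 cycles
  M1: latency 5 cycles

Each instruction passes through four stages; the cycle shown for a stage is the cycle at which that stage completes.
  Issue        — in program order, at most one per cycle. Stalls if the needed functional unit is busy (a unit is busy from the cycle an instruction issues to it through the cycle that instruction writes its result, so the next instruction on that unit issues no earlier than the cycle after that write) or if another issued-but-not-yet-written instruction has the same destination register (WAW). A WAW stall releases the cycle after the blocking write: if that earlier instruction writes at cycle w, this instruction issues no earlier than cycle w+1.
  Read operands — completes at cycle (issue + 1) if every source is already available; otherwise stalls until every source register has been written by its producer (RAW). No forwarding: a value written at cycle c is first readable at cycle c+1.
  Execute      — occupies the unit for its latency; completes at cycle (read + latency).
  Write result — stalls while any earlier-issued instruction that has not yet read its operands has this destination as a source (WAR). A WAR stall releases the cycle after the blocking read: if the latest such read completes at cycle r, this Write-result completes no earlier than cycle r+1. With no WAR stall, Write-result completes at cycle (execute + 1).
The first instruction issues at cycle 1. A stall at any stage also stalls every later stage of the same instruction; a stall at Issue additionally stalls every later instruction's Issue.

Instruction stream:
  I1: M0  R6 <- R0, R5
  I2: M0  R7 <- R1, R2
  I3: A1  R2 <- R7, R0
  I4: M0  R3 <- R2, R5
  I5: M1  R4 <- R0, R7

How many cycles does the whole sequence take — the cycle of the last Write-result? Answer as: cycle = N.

I1  is:1  ro:2  ex:7  wr:8
I2  is:9  ro:10  ex:15  wr:16  — struct: M0 busy until I1 writes@8
I3  is:10  ro:17  ex:19  wr:20  — RAW R7: wait I2 write@16
I4  is:17  ro:21  ex:26  wr:27  — struct: M0 busy until I2 writes@16, RAW R2: wait I3 write@20
I5  is:18  ro:19  ex:24  wr:25

cycle = 27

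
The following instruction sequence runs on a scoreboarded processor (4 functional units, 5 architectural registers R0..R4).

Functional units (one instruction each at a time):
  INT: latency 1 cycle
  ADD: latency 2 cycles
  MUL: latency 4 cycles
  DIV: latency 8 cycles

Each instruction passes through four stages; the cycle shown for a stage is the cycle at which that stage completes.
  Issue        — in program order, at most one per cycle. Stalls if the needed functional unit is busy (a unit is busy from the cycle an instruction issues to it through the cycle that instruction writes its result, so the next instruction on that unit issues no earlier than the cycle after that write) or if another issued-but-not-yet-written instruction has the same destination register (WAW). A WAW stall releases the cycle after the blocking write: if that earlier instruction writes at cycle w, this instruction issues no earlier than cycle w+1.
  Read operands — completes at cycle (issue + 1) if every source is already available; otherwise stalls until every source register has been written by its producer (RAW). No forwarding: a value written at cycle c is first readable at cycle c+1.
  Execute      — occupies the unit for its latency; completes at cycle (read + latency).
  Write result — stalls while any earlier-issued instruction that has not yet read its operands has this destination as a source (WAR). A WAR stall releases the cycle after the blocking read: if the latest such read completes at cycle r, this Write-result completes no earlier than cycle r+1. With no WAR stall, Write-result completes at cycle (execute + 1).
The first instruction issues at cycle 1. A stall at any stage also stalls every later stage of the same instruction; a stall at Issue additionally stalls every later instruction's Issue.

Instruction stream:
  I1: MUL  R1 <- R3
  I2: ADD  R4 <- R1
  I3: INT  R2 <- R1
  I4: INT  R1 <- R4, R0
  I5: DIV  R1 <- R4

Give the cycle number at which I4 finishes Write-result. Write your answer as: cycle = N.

t=1  issue I1 (MUL)
t=2  I1 read-ops | issue I2 (ADD)
t=3  issue I3 (INT)
t=6  I1 finished on MUL
t=7  I1→R1
t=8  I2 read-ops | I3 read-ops
t=9  I3 finished on INT
t=10  I2 finished on ADD | I3→R2
t=11  I2→R4 | issue I4 (INT)
t=12  I4 read-ops
t=13  I4 finished on INT
t=14  I4→R1
t=15  issue I5 (DIV)
t=16  I5 read-ops
t=24  I5 finished on DIV
t=25  I5→R1

cycle = 14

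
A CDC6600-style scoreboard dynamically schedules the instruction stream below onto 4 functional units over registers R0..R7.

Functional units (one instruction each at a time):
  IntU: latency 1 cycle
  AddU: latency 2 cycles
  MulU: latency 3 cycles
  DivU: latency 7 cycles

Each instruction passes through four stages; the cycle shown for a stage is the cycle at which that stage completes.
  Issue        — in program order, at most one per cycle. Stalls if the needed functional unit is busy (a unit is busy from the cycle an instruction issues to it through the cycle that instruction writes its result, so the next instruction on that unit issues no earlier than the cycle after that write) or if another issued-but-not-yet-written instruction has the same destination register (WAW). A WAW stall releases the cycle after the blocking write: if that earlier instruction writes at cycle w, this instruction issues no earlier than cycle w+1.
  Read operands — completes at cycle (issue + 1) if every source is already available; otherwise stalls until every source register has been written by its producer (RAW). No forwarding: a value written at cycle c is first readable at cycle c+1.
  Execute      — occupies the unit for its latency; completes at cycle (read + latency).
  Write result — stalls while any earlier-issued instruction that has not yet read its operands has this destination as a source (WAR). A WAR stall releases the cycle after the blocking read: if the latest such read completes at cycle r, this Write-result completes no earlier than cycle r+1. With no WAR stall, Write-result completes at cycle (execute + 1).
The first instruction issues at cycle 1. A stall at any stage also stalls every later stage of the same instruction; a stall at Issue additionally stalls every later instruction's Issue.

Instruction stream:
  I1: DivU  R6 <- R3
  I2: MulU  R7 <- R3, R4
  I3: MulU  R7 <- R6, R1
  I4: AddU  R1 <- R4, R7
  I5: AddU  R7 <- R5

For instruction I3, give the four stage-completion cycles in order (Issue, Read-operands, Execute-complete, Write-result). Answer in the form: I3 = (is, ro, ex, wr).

cycle 1: I1 issues→DivU
cycle 2: I1 reads, I2 issues→MulU
cycle 3: I2 reads
cycle 6: I2 exec-done
cycle 7: I2 writes R7
cycle 8: I3 issues→MulU
cycle 9: I1 exec-done, I4 issues→AddU
cycle 10: I1 writes R6
cycle 11: I3 reads
cycle 14: I3 exec-done
cycle 15: I3 writes R7
cycle 16: I4 reads
cycle 18: I4 exec-done
cycle 19: I4 writes R1
cycle 20: I5 issues→AddU
cycle 21: I5 reads
cycle 23: I5 exec-done
cycle 24: I5 writes R7

I3 = (8, 11, 14, 15)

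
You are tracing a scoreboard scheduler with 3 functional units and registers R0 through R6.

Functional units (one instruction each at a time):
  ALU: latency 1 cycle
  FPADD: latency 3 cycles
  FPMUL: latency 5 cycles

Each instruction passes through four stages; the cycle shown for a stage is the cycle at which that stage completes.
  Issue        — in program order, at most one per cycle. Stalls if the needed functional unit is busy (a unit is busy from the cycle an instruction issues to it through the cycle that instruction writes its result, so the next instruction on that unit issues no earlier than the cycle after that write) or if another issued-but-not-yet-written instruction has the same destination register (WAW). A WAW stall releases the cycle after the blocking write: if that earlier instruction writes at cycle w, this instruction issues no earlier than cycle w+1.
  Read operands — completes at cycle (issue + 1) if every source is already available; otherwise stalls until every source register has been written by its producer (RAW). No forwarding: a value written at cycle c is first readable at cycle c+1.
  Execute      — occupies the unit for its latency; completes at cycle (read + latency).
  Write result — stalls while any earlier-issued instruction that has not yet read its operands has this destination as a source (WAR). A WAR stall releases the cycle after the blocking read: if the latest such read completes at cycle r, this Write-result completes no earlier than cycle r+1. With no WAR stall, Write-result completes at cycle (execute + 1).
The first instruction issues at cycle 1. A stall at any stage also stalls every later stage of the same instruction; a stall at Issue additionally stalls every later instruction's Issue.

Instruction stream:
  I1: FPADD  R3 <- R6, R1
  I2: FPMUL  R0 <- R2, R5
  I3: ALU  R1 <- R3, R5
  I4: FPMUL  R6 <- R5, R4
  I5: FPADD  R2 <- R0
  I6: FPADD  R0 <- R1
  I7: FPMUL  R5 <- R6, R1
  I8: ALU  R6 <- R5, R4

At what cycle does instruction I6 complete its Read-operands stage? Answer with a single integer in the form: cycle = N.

[I1] 1/2/5/6
[I2] 2/3/8/9
[I3] 3/7/8/9  (RAW R3: wait I1 write@6)
[I4] 10/11/16/17  (struct: FPMUL busy until I2 writes@9)
[I5] 11/12/15/16
[I6] 17/18/21/22  (struct: FPADD busy until I5 writes@16)
[I7] 18/19/24/25
[I8] 19/26/27/28  (RAW R5: wait I7 write@25)

cycle = 18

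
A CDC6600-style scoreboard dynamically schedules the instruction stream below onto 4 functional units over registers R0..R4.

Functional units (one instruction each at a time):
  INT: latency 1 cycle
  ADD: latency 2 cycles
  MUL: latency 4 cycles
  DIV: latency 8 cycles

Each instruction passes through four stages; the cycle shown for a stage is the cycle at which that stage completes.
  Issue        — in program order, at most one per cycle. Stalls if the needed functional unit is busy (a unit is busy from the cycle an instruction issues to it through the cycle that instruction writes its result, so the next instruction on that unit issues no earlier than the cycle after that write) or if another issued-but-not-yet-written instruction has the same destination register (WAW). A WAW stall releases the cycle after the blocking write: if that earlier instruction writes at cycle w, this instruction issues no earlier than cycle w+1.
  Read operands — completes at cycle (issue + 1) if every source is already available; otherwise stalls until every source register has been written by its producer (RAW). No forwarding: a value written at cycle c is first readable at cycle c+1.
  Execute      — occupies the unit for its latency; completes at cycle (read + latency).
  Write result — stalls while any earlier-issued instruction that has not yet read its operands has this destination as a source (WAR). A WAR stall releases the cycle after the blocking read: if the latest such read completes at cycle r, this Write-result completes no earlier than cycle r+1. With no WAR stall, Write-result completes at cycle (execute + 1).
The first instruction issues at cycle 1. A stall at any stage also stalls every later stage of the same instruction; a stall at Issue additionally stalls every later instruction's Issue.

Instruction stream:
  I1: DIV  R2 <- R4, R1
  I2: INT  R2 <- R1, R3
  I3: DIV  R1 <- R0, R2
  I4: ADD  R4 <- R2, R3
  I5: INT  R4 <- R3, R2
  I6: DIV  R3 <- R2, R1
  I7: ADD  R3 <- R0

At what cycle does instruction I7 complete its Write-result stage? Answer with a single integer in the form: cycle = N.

I1 -> (1, 2, 10, 11)
I2 -> (12, 13, 14, 15)  // WAW R2: wait I1 write@11
I3 -> (13, 16, 24, 25)  // RAW R2: wait I2 write@15
I4 -> (14, 16, 18, 19)  // RAW R2: wait I2 write@15
I5 -> (20, 21, 22, 23)  // WAW R4: wait I4 write@19
I6 -> (26, 27, 35, 36)  // struct: DIV busy until I3 writes@25
I7 -> (37, 38, 40, 41)  // WAW R3: wait I6 write@36

cycle = 41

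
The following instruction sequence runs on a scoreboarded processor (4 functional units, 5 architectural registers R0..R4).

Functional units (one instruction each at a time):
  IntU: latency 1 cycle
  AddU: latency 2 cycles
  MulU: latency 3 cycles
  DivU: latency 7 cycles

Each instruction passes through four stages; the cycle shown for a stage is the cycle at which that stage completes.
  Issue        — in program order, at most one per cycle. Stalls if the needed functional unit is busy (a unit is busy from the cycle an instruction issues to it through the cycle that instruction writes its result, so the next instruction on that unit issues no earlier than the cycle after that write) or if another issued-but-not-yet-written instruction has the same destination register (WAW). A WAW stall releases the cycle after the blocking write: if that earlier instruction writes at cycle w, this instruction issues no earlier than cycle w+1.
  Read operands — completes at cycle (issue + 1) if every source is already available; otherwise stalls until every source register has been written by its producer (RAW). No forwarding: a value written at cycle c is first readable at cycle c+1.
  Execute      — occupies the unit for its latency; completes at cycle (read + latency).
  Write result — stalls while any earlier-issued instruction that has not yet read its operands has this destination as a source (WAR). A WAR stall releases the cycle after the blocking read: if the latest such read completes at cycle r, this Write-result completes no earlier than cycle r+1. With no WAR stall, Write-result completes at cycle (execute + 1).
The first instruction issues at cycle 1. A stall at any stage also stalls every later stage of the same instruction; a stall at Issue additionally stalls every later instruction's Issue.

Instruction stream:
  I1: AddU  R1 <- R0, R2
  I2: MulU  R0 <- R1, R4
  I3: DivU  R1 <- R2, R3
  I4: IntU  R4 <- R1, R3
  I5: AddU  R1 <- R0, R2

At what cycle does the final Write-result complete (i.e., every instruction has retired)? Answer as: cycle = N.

cycle = 20

[1] I1 dispatched to AddU
[2] I1 operands ready · I2 dispatched to MulU
[4] I1 complete
[5] R1←I1
[6] I2 operands ready · I3 dispatched to DivU
[7] I3 operands ready · I4 dispatched to IntU
[9] I2 complete
[10] R0←I2
[14] I3 complete
[15] R1←I3
[16] I4 operands ready · I5 dispatched to AddU
[17] I4 complete · I5 operands ready
[18] R4←I4
[19] I5 complete
[20] R1←I5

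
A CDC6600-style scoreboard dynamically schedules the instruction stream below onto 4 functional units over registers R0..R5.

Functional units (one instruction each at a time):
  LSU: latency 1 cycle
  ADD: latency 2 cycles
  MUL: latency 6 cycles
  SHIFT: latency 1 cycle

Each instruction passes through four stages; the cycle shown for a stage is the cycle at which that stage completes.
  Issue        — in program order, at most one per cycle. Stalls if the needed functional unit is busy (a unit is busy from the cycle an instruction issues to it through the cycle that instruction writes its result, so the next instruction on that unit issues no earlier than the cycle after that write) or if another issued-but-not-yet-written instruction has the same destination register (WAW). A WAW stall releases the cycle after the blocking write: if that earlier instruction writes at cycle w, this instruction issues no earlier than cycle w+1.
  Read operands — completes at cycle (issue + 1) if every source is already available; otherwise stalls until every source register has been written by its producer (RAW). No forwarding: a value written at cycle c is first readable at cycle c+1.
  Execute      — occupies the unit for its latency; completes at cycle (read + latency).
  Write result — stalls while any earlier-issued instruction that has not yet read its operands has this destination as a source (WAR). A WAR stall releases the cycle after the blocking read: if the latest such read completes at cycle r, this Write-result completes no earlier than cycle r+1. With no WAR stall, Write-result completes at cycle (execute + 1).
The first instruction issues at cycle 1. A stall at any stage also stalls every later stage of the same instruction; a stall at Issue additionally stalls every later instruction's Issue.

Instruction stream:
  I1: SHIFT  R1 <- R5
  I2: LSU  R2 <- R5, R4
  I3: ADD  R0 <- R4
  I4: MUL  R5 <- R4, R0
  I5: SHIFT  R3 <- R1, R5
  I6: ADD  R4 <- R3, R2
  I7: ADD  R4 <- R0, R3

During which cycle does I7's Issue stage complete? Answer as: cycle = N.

cycle = 23

cycle 1: I1 dispatched to SHIFT
cycle 2: I1 operands ready, I2 dispatched to LSU
cycle 3: I1 complete, I2 operands ready, I3 dispatched to ADD
cycle 4: R1←I1, I2 complete, I3 operands ready, I4 dispatched to MUL
cycle 5: R2←I2, I5 dispatched to SHIFT
cycle 6: I3 complete
cycle 7: R0←I3
cycle 8: I4 operands ready, I6 dispatched to ADD
cycle 14: I4 complete
cycle 15: R5←I4
cycle 16: I5 operands ready
cycle 17: I5 complete
cycle 18: R3←I5
cycle 19: I6 operands ready
cycle 21: I6 complete
cycle 22: R4←I6
cycle 23: I7 dispatched to ADD
cycle 24: I7 operands ready
cycle 26: I7 complete
cycle 27: R4←I7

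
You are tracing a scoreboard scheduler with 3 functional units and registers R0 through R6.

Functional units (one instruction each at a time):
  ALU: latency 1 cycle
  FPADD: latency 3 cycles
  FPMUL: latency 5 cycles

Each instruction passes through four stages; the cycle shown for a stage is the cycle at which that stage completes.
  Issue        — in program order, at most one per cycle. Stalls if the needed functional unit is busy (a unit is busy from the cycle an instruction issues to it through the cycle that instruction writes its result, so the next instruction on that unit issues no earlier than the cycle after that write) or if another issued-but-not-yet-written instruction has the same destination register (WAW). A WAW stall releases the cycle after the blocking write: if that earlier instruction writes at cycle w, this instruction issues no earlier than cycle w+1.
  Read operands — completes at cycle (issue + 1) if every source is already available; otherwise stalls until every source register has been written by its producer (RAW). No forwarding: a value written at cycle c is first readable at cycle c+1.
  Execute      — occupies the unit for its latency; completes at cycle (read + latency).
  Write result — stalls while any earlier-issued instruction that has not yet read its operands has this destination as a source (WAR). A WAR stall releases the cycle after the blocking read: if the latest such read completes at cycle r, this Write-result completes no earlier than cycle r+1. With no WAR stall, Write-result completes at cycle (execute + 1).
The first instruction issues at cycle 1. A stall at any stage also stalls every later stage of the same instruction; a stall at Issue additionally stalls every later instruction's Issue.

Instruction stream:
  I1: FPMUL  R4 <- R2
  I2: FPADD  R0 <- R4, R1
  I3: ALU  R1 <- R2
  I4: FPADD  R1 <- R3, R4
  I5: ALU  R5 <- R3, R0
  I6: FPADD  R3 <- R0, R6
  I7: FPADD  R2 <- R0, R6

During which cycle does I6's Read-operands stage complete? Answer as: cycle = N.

cycle = 21

[I1] 1/2/7/8
[I2] 2/9/12/13  (RAW R4: wait I1 write@8)
[I3] 3/4/5/10  (WAR R1: wait I2 read@9)
[I4] 14/15/18/19  (struct: FPADD busy until I2 writes@13)
[I5] 15/16/17/18
[I6] 20/21/24/25  (struct: FPADD busy until I4 writes@19)
[I7] 26/27/30/31  (struct: FPADD busy until I6 writes@25)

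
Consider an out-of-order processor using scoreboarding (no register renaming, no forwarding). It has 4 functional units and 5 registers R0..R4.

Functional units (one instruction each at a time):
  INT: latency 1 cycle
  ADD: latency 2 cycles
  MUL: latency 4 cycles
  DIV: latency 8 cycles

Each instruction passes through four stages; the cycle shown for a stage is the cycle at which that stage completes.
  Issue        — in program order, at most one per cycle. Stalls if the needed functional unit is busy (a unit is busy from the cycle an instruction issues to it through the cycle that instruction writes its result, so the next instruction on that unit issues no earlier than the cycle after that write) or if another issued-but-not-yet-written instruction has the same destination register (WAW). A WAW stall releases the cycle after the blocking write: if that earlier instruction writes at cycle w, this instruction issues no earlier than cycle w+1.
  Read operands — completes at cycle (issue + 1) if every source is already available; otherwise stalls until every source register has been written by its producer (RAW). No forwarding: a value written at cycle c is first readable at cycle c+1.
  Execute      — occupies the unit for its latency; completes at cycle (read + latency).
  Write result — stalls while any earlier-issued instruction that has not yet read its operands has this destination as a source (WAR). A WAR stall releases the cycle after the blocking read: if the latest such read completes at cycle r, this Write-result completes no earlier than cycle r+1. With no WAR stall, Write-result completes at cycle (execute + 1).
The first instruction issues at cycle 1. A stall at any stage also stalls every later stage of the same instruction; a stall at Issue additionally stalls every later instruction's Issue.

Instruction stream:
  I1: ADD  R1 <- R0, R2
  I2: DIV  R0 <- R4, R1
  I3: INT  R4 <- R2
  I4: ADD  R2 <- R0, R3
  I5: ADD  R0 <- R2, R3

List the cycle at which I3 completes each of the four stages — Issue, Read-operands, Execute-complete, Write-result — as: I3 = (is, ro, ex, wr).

  I1 | 1 | 2 | 4 | 5
  I2 | 2 | 6 | 14 | 15   RAW R1: wait I1 write@5
  I3 | 3 | 4 | 5 | 7   WAR R4: wait I2 read@6
  I4 | 6 | 16 | 18 | 19   struct: ADD busy until I1 writes@5 · RAW R0: wait I2 write@15
  I5 | 20 | 21 | 23 | 24   struct: ADD busy until I4 writes@19

I3 = (3, 4, 5, 7)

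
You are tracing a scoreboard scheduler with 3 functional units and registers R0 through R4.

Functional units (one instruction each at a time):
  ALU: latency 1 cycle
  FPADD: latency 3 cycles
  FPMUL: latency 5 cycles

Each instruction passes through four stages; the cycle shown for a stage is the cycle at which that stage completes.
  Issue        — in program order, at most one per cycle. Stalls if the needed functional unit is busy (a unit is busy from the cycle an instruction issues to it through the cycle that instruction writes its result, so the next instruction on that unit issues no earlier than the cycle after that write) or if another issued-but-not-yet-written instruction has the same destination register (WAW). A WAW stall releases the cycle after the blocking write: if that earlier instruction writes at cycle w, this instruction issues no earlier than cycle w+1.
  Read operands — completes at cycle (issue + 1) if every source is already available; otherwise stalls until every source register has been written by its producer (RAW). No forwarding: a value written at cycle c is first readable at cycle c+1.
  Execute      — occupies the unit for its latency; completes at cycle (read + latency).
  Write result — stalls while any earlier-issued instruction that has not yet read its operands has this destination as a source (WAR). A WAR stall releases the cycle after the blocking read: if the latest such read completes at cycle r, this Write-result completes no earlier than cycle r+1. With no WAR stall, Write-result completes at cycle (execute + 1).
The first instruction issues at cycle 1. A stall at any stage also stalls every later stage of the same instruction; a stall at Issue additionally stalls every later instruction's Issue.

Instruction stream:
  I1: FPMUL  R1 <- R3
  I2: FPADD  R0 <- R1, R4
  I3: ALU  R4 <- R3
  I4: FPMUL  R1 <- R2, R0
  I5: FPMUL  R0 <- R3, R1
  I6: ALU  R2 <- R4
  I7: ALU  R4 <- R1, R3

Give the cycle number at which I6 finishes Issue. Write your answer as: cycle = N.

cycle = 22

t=1  issue I1 (FPMUL)
t=2  I1 read-ops · issue I2 (FPADD)
t=3  issue I3 (ALU)
t=4  I3 read-ops
t=5  I3 finished on ALU
t=7  I1 finished on FPMUL
t=8  I1→R1
t=9  I2 read-ops · issue I4 (FPMUL)
t=10  I3→R4
t=12  I2 finished on FPADD
t=13  I2→R0
t=14  I4 read-ops
t=19  I4 finished on FPMUL
t=20  I4→R1
t=21  issue I5 (FPMUL)
t=22  I5 read-ops · issue I6 (ALU)
t=23  I6 read-ops
t=24  I6 finished on ALU
t=25  I6→R2
t=26  issue I7 (ALU)
t=27  I5 finished on FPMUL · I7 read-ops
t=28  I5→R0 · I7 finished on ALU
t=29  I7→R4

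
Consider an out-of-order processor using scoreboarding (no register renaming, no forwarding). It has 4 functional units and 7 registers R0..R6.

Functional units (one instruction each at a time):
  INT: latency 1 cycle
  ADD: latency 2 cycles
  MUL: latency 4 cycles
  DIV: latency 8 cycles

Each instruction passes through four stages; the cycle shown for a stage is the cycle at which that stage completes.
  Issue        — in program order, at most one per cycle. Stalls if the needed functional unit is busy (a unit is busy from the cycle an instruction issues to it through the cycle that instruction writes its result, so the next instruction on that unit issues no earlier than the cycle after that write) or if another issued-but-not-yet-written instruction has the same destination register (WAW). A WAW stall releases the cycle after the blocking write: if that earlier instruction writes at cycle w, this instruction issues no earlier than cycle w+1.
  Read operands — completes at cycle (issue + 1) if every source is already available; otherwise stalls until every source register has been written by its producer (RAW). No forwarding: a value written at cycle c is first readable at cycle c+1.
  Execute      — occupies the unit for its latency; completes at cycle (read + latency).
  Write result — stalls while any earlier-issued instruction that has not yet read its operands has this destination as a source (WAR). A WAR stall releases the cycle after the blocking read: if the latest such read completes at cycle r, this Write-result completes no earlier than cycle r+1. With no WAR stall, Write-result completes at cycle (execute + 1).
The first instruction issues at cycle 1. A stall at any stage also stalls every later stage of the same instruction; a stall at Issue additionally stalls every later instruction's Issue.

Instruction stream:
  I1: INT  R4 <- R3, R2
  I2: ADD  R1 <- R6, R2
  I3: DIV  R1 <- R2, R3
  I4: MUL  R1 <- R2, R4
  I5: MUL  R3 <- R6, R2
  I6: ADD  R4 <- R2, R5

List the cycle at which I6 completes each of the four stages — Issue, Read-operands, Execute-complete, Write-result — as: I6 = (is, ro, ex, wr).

I6 = (26, 27, 29, 30)

t=1  I1→INT
t=2  I1 RO | I2→ADD
t=3  I1 EX | I2 RO
t=4  I1 WR R4
t=5  I2 EX
t=6  I2 WR R1
t=7  I3→DIV
t=8  I3 RO
t=16  I3 EX
t=17  I3 WR R1
t=18  I4→MUL
t=19  I4 RO
t=23  I4 EX
t=24  I4 WR R1
t=25  I5→MUL
t=26  I5 RO | I6→ADD
t=27  I6 RO
t=29  I6 EX
t=30  I5 EX | I6 WR R4
t=31  I5 WR R3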